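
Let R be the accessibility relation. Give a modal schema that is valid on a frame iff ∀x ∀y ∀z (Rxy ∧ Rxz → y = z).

◇p → □p

The condition is partial functionality. The CD schema ◇p → □p defines it.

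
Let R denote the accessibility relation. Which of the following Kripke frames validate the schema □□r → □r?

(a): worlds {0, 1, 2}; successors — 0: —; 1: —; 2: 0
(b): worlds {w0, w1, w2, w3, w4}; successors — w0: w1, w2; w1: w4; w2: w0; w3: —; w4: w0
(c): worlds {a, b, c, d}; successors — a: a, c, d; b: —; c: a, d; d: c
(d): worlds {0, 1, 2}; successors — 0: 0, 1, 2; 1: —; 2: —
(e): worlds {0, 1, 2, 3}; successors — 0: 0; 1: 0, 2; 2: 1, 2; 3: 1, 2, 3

This is the axiom for density; its first-order frame correspondent is ∀x ∀y (Rxy → ∃z (Rxz ∧ Rzy)).
(a): fails — R20 but no z with R2z and Rz0.
(b): fails — Rw4w0 but no z with Rw4z and Rzw0.
(c): fails — Rdc but no z with Rdz and Rzc.
(d): satisfies the condition.
(e): satisfies the condition.
Valid on: (d), (e).

(d), (e)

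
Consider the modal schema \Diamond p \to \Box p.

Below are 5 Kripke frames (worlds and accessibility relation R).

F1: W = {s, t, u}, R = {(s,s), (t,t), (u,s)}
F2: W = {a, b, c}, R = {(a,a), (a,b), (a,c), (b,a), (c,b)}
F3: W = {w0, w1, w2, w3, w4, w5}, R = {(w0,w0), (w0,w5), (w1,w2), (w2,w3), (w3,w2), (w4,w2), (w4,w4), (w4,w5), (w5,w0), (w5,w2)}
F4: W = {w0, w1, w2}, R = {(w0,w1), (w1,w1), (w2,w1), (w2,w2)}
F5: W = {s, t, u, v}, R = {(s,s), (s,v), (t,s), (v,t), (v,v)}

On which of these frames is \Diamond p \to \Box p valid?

F1

This is the axiom for partial functionality; its first-order frame correspondent is \forall x \forall y \forall z (Rxy \wedge Rxz \to y = z).
F1: holds.
F2: fails — a sees both a and b.
F3: fails — w0 sees both w0 and w5.
F4: fails — w2 sees both w1 and w2.
F5: fails — s sees both s and v.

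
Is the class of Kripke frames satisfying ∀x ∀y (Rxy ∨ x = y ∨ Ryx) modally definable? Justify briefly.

No

Any modally definable frame class is closed under disjoint unions.
Take 4 disjoint single-world reflexive frames: each is trivially connected, but their disjoint union has 4 worlds with no edge between distinct components, so it is not connected.
Hence connectedness of R is not modally definable.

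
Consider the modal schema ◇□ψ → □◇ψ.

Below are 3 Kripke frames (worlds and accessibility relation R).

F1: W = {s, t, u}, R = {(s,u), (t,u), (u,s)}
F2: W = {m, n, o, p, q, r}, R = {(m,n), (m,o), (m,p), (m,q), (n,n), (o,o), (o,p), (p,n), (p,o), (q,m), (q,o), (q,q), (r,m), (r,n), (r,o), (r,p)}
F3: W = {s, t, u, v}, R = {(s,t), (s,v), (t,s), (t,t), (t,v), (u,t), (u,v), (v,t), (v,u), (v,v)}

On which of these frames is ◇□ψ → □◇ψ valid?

F1, F3

Frame correspondent (Sahlqvist): ∀x ∀y ∀z (Rxy ∧ Rxz → ∃w (Ryw ∧ Rzw)) — i.e. convergence.
F1: satisfies the condition.
F2: fails — Rmo and Rmn but o and n have no common successor.
F3: satisfies the condition.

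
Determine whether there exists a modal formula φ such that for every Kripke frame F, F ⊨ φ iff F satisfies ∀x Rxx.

Yes, by □r → r

This is a Sahlqvist condition; the T axiom □r → r defines it.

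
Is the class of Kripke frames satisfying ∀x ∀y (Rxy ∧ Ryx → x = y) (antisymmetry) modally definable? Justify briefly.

No — not modally definable

If a class were modally definable it would be closed under surjective bounded morphisms (Goldblatt–Thomason).
The 4-cycle (worlds 0,1,2,3 with 0→1→2→3→0) is antisymmetric. Sending even-indexed worlds to • and odd-indexed worlds to ∘ is a surjective bounded morphism onto the two-world frame with •↔∘, which is not antisymmetric.
Hence antisymmetry is not modally definable.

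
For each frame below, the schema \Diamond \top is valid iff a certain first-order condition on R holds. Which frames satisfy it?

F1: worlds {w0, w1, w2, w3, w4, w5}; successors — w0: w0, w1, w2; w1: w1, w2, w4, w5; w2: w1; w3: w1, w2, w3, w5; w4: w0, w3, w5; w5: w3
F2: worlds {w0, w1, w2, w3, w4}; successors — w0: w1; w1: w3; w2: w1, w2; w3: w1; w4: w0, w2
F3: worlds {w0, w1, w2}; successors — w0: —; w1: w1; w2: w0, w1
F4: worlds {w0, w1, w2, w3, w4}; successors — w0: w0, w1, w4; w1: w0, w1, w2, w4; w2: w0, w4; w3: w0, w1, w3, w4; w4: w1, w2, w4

F1, F2, F4

The schema corresponds to seriality: \forall x \exists y Rxy.
F1: satisfies the condition.
F2: satisfies the condition.
F3: fails — world w0 has no successor.
F4: satisfies the condition.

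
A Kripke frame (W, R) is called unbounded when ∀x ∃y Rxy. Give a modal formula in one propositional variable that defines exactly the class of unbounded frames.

The condition is seriality. The D schema □ψ → ◇ψ defines it.
Suppose □ψ→◇ψ is valid. At any x set V(ψ)=W. Then □ψ at x, so ◇ψ at x, so x has a successor.

□ψ → ◇ψ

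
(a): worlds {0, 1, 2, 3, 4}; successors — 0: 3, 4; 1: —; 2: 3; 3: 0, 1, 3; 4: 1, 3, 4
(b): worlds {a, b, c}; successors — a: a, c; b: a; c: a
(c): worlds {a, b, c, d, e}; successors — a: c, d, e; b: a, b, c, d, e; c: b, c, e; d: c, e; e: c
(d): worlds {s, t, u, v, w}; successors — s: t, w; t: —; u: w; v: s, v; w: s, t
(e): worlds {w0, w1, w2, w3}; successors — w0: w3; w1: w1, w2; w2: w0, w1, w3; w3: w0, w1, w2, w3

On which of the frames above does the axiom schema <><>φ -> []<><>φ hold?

Frame correspondent (Sahlqvist): forall x forall y forall z ((x R^2 y & xRz) -> exists w (y = w & z R^2 w)) — i.e. a generalized confluence (Geach) condition.
(a): fails — 3R²0, 3R1 but no w with 0=w and 1R²w.
(b): satisfies the condition.
(c): fails — bR²a, bRa but no w with a=w and aR²w.
(d): fails — sR²s, sRt but no w* with s=w* and tR²w*.
(e): satisfies the condition.
Valid on: (b), (e).

(b), (e)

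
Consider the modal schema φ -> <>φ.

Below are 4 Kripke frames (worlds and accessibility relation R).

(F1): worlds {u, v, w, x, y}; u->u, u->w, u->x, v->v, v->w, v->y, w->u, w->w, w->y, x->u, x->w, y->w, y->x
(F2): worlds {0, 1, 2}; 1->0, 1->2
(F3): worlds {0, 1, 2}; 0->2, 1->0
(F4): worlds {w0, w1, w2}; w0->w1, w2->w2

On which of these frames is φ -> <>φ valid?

none

Frame correspondent (Sahlqvist): forall x Rxx — i.e. reflexivity.
(F1): fails — world x does not see itself.
(F2): fails — world 0 does not see itself.
(F3): fails — world 0 does not see itself.
(F4): fails — world w0 does not see itself.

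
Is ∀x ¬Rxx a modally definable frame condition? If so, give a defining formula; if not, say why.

If a class were modally definable it would be closed under surjective bounded morphisms (Goldblatt–Thomason).
The 2-cycle (worlds a,b with a→b→a) is irreflexive, and the map sending every world to a single reflexive point • is a surjective bounded morphism (forth: every edge maps to (•,•); back: every world has a successor). So any modal formula valid on the 2-cycle is also valid on the reflexive point, which is not irreflexive.
So no modal formula (or set of formulas) defines exactly the irreflexive frames.

No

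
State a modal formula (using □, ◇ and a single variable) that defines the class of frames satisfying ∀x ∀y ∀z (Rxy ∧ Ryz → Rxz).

□q → □□q

This is transitivity; the standard corresponding axiom is 4: □q → □□q.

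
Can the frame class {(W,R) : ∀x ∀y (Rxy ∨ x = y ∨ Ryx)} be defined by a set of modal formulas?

If a class were modally definable it would be closed under disjoint unions (Goldblatt–Thomason).
Take 4 disjoint single-world reflexive frames: each is trivially connected, but their disjoint union has 4 worlds with no edge between distinct components, so it is not connected.
Hence connectedness of R is not modally definable.

Not modally definable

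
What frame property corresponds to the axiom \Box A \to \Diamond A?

This schema is the D axiom.
Its frame correspondent is seriality — \forall x \exists y Rxy.

Seriality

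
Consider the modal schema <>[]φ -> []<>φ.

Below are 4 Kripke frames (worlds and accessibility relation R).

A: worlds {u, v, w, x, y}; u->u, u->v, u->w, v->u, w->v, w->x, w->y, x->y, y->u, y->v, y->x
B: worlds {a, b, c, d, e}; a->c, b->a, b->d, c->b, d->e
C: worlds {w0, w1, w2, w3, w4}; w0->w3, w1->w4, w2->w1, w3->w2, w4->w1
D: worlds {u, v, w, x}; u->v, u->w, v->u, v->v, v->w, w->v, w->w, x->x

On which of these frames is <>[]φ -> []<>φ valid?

The schema corresponds to convergence: forall x forall y forall z (Rxy & Rxz -> exists w (Ryw & Rzw)).
A: fails — Ruv and Ruw but v and w have no common successor.
B: fails — Rba and Rbd but a and d have no common successor.
C: ✓.
D: ✓.
Valid on: C, D.

C, D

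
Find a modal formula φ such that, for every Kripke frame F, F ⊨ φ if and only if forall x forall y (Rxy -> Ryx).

s → □◇s

A defining formula is s → □◇s (the B axiom).
Suppose s→□◇s is valid. Take Rxy and set V(s)={x}. Then s at x, so □◇s at x, so ◇s at y, so some z with Ryz has s; z=x, i.e. Ryx.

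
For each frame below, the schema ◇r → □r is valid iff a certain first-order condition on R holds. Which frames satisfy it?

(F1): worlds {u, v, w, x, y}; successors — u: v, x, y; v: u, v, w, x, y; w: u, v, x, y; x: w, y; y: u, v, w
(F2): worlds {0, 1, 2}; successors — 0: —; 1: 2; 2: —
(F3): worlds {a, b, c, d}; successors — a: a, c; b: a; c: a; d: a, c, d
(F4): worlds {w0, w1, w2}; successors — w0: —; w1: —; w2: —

(F2), (F4)

Frame correspondent (Sahlqvist): ∀x ∀y ∀z (Rxy ∧ Rxz → y = z) — i.e. partial functionality.
(F1): fails — u sees both v and x.
(F2): ✓.
(F3): fails — a sees both a and c.
(F4): ✓.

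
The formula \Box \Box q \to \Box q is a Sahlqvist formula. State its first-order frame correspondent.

Suppose □□q→□q is valid. Take Rxy and set V(q)={w : xR²w}. Then □□q at x, so □q at x, so q at y, i.e. ∃z(Rxz∧Rzy).

Density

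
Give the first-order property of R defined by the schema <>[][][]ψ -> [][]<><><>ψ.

This is a Sahlqvist (Geach-type) schema ◇^1□^3ψ → □^2◇^3ψ.
First-order correspondent: forall x forall y forall z ((xRy & x R^2 z) -> exists w (y R^3 w & z R^3 w)).

forall x forall y forall z ((xRy & x R^2 z) -> exists w (y R^3 w & z R^3 w))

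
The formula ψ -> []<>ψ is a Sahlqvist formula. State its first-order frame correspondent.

Suppose ψ→□◇ψ is valid. Take Rxy and set V(ψ)={x}. Then ψ at x, so □◇ψ at x, so ◇ψ at y, so some z with Ryz has ψ; z=x, i.e. Ryx.
The converse is a direct semantic check.
So the correspondent is symmetry.

symmetry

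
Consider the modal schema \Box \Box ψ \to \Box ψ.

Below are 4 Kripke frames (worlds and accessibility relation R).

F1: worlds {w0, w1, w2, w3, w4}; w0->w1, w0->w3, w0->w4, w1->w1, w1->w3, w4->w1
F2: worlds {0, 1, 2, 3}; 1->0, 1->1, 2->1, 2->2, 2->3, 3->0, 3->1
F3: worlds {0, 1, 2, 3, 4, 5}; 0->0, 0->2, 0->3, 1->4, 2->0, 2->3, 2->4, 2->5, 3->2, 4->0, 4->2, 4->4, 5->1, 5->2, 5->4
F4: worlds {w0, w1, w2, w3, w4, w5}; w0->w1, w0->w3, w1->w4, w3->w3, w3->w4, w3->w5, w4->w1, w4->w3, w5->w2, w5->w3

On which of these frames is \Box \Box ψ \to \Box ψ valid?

F2

The schema corresponds to density: \forall x \forall y (Rxy \to \exists z (Rxz \wedge Rzy)).
F1: fails — Rw0w4 but no z with Rw0z and Rzw4.
F2: ✓.
F3: fails — R32 but no z with R3z and Rz2.
F4: fails — Rw5w2 but no z with Rw5z and Rzw2.
Valid on: F2.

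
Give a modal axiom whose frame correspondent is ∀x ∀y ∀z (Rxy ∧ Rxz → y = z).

The condition is partial functionality. The CD schema ◇ψ → □ψ defines it.

◇ψ → □ψ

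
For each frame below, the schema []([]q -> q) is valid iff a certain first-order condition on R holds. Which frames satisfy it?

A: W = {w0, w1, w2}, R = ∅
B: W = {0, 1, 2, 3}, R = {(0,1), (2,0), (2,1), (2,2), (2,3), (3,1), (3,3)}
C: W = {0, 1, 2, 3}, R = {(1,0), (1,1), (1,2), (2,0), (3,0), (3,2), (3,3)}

A

Frame correspondent (Sahlqvist): forall x forall y (Rxy -> Ryy) — i.e. shift-reflexivity.
A: satisfies the condition.
B: fails — R31 but not R11.
C: fails — R10 but not R00.
Valid on: A.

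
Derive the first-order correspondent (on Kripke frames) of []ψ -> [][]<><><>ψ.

This is a Sahlqvist (Geach-type) schema ◇^0□^1ψ → □^2◇^3ψ.
Minimal-valuation argument: fix x; take any y with xR^0y and any z with xR^2z. Set V(ψ) to the set of worlds R-reachable from y in exactly 1 step. Then □^1ψ holds at y, so the antecedent holds at x; validity forces ◇^3ψ at z, giving a w with zR^3w and yR^1w.
First-order correspondent: forall x forall z (x R^2 z -> exists w (xRw & z R^3 w)).

forall x forall z (x R^2 z -> exists w (xRw & z R^3 w))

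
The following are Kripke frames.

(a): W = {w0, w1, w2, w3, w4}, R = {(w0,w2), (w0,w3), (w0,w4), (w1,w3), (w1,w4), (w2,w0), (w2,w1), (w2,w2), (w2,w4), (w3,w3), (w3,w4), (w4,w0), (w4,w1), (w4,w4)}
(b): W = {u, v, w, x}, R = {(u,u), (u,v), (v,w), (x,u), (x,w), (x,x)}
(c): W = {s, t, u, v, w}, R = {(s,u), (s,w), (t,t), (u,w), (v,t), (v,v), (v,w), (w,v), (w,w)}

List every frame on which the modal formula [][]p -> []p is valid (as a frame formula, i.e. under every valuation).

This is the axiom for density; its first-order frame correspondent is forall x forall y (Rxy -> exists z (Rxz & Rzy)).
(a): ✓.
(b): fails — Rvw but no z with Rvz and Rzw.
(c): fails — Rsu but no z with Rsz and Rzu.
Valid on: (a).

(a)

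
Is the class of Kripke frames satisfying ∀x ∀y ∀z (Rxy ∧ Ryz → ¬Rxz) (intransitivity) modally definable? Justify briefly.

Not modally definable

Modal frame validity is preserved under surjective bounded morphisms.
The 5-cycle (worlds s,t,u,v,w with s→t→u→v→w→s) is intransitive. Mapping every world to a single reflexive point • is a surjective bounded morphism; the reflexive point is not intransitive (R••∧R•• but R••).
Hence intransitivity is not modally definable.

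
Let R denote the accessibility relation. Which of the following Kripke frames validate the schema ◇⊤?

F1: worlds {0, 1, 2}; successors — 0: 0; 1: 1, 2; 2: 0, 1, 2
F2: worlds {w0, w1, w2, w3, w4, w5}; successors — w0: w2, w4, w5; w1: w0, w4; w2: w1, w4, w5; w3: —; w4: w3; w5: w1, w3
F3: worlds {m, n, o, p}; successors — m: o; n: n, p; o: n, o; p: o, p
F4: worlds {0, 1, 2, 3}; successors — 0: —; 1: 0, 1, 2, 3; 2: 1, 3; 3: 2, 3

F1, F3

Frame correspondent (Sahlqvist): ∀x ∃y Rxy — i.e. seriality.
F1: holds.
F2: fails — world w3 has no successor.
F3: holds.
F4: fails — world 0 has no successor.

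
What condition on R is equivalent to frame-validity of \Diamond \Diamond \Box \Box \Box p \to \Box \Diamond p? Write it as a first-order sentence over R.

This is a Sahlqvist (Geach-type) schema ◇^2□^3p → □^1◇^1p.
First-order correspondent: \forall x \forall y \forall z ((x R^2 y \wedge xRz) \to \exists w (y R^3 w \wedge zRw)).

\forall x \forall y \forall z ((x R^2 y \wedge xRz) \to \exists w (y R^3 w \wedge zRw))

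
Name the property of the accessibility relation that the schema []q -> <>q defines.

Seriality

Suppose □q→◇q is valid. At any x set V(q)=W. Then □q at x, so ◇q at x, so x has a successor.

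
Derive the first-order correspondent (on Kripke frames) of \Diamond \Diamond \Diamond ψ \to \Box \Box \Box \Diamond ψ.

\forall x \forall y \forall z ((x R^3 y \wedge x R^3 z) \to \exists w (y = w \wedge zRw))

This is a Sahlqvist (Geach-type) schema ◇^3□^0ψ → □^3◇^1ψ.
First-order correspondent: \forall x \forall y \forall z ((x R^3 y \wedge x R^3 z) \to \exists w (y = w \wedge zRw)).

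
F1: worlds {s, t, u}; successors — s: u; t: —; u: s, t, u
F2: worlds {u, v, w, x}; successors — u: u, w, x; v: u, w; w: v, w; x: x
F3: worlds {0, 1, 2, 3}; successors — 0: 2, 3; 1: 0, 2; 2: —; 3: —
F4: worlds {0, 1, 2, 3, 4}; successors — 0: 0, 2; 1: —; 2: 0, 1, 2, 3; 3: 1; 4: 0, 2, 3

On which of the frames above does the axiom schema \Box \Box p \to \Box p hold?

Frame correspondent (Sahlqvist): \forall x \forall y (Rxy \to \exists z (Rxz \wedge Rzy)) — i.e. density.
F1: condition met.
F2: condition met.
F3: fails — R10 but no z with R1z and Rz0.
F4: fails — R31 but no z with R3z and Rz1.
Valid on: F1, F2.

F1, F2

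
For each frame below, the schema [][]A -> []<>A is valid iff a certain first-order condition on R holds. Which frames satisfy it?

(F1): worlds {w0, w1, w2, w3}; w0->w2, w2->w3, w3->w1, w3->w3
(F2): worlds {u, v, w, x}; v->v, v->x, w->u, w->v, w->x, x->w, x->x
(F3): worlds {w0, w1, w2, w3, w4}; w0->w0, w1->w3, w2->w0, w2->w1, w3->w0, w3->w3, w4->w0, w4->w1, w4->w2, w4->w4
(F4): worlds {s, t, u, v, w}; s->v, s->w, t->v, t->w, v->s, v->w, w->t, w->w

(F3), (F4)

Frame correspondent (Sahlqvist): forall x forall z (xRz -> exists w (x R^2 w & zRw)) — i.e. a generalized confluence (Geach) condition.
(F1): fails — w3Rw1 but no w with w3R²w and w1Rw.
(F2): fails — wRu but no t with wR²t and uRt.
(F3): condition met.
(F4): condition met.
Valid on: (F3), (F4).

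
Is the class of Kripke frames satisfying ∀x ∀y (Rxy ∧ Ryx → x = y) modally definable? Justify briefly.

No

Any modally definable frame class is closed under surjective bounded morphisms.
The 6-cycle (worlds s,t,u,v,w,x with s→t→u→v→w→x→s) is antisymmetric. Sending even-indexed worlds to • and odd-indexed worlds to ∘ is a surjective bounded morphism onto the two-world frame with •↔∘, which is not antisymmetric.
Hence antisymmetry is not modally definable.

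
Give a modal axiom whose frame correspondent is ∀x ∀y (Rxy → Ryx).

The condition is symmetry. The B schema p → □◇p defines it.

p → □◇p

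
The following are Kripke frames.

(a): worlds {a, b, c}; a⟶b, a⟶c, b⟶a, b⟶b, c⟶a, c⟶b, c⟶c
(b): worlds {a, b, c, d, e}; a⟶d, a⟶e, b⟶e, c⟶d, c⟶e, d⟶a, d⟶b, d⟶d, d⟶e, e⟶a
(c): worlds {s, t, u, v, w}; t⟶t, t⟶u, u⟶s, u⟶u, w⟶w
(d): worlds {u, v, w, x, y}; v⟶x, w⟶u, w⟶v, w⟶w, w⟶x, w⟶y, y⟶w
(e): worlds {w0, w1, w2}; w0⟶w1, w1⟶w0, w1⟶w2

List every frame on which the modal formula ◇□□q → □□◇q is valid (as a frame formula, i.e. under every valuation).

(a)

The schema corresponds to a generalized confluence (Geach) condition: ∀x ∀y ∀z ((xRy ∧ xR²z) → ∃w (yR²w ∧ zRw)).
(a): satisfies the condition.
(b): fails — aRe, aR²e but no w with eR²w and eRw.
(c): fails — tRt, tR²s but no w* with tR²w* and sRw*.
(d): fails — wRu, wR²u but no t with uR²t and uRt.
(e): fails — w0Rw1, w0R²w2 but no w with w1R²w and w2Rw.
Valid on: (a).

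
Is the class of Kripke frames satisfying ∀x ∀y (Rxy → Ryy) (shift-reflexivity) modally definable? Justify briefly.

Definable; □(□q → q) defines it

This is a Sahlqvist condition; the T□ axiom □(□q → q) defines it.
Suppose □(□q→q) is valid. Take Rxy and set V(q)={w : Ryw}. Then at y, □q holds; since □(□q→q) at x, □q→q at y, so q at y, i.e. Ryy.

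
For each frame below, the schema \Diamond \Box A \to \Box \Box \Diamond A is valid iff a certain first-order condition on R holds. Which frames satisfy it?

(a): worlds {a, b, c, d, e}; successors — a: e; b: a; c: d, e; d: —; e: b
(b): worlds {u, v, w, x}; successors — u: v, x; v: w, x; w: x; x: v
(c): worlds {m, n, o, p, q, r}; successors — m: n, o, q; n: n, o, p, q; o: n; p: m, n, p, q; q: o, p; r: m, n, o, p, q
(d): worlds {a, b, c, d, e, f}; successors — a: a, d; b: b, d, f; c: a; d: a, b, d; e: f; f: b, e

This is the axiom for a generalized confluence (Geach) condition; its first-order frame correspondent is \forall x \forall y \forall z ((xRy \wedge x R^2 z) \to \exists w (yRw \wedge zRw)).
(a): fails — aRe, aR²b but no w with eRw and bRw.
(b): fails — uRv, uR²x but no t with vRt and xRt.
(c): fails — mRo, mR²q but no w with oRw and qRw.
(d): fails — bRd, bR²e but no w with dRw and eRw.
Valid on no frame.

none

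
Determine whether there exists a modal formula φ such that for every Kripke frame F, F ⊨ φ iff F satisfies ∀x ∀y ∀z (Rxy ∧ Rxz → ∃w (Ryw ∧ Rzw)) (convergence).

This is a Sahlqvist condition; the .2 axiom ◇□r → □◇r defines it.
Suppose ◇□r→□◇r is valid. Take Rxy, Rxz and set V(r)={w : Ryw}. Then □r at y so ◇□r at x, so □◇r at x, so ◇r at z, giving w with Rzw and Ryw.

Definable; ◇□r → □◇r defines it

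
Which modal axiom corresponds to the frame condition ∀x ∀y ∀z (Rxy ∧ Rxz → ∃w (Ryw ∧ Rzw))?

◇□q → □◇q

The condition is convergence. The .2 schema ◇□q → □◇q defines it.
Suppose ◇□q→□◇q is valid. Take Rxy, Rxz and set V(q)={w : Ryw}. Then □q at y so ◇□q at x, so □◇q at x, so ◇q at z, giving w with Rzw and Ryw.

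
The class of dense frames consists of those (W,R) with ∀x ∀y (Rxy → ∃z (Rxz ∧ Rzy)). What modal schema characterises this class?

The condition is density. The C4 schema □□r → □r defines it.

□□r → □r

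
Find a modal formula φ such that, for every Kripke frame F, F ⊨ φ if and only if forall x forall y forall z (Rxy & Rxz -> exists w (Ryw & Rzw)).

This is convergence; the standard corresponding axiom is .2: ◇□ψ → □◇ψ.
Suppose ◇□ψ→□◇ψ is valid. Take Rxy, Rxz and set V(ψ)={w : Ryw}. Then □ψ at y so ◇□ψ at x, so □◇ψ at x, so ◇ψ at z, giving w with Rzw and Ryw.

◇□ψ → □◇ψ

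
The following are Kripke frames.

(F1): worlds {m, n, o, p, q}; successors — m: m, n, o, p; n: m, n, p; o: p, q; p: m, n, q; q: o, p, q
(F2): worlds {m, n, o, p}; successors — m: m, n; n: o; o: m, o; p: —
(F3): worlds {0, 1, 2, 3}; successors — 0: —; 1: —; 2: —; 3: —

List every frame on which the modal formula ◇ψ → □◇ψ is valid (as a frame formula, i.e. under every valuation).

Frame correspondent (Sahlqvist): ∀x ∀y ∀z (Rxy ∧ Rxz → Ryz) — i.e. the Euclidean property.
(F1): fails — Rmo and Rmo but not Roo.
(F2): fails — Rmn and Rmm but not Rnm.
(F3): satisfies the condition.

(F3)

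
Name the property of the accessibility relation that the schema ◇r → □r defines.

partial functionality

Suppose ◇r→□r is valid. Take Rxy, Rxz and set V(r)={y}. Then ◇r at x, so □r at x, so r at z, i.e. z=y.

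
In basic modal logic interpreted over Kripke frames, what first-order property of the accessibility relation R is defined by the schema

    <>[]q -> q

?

Equivalently (dual form): q → □◇q.
Suppose q→□◇q is valid. Take Rxy and set V(q)={x}. Then q at x, so □◇q at x, so ◇q at y, so some z with Ryz has q; z=x, i.e. Ryx.
Conversely, on a frame with symmetry the schema holds at every world under every valuation.
Frame condition: forall x forall y (Rxy -> Ryx).

symmetry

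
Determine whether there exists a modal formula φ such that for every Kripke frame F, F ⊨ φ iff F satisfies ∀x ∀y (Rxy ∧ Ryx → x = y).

Not modally definable

Any modally definable frame class is closed under surjective bounded morphisms.
The 6-cycle (worlds 0,1,2,3,4,5 with 0→1→2→3→4→5→0) is antisymmetric. Sending even-indexed worlds to a and odd-indexed worlds to b is a surjective bounded morphism onto the two-world frame with a↔b, which is not antisymmetric.
So no modal formula (or set of formulas) defines exactly the antisymmetric frames.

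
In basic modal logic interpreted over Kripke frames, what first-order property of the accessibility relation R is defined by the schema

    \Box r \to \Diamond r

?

Seriality

Suppose □r→◇r is valid. At any x set V(r)=W. Then □r at x, so ◇r at x, so x has a successor.
The converse is a direct semantic check.
Frame condition: \forall x \exists y Rxy.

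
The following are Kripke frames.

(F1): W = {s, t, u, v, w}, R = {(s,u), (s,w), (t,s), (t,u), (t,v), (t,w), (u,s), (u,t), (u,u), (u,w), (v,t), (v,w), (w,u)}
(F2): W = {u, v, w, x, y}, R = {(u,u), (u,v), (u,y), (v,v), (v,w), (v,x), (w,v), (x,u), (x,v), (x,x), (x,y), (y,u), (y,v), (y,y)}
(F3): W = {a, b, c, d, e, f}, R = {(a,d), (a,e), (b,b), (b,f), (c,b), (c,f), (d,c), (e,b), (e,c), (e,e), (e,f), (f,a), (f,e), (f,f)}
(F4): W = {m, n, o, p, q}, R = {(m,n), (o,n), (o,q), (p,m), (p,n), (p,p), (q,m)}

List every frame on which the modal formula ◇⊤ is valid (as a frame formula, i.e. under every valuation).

(F1), (F2), (F3)

The schema corresponds to seriality: ∀x ∃y Rxy.
(F1): condition met.
(F2): condition met.
(F3): condition met.
(F4): fails — world n has no successor.
Valid on: (F1), (F2), (F3).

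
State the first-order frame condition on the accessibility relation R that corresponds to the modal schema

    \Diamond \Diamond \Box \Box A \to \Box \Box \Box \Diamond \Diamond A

This is a Sahlqvist (Geach-type) schema ◇^2□^2A → □^3◇^2A.
Minimal-valuation argument: fix x; take any y with xR^2y and any z with xR^3z. Set V(A) to the set of worlds R-reachable from y in exactly 2 steps. Then □^2A holds at y, so the antecedent holds at x; validity forces ◇^2A at z, giving a w with zR^2w and yR^2w.
First-order correspondent: \forall x \forall y \forall z ((x R^2 y \wedge x R^3 z) \to \exists w (y R^2 w \wedge z R^2 w)).

\forall x \forall y \forall z ((x R^2 y \wedge x R^3 z) \to \exists w (y R^2 w \wedge z R^2 w))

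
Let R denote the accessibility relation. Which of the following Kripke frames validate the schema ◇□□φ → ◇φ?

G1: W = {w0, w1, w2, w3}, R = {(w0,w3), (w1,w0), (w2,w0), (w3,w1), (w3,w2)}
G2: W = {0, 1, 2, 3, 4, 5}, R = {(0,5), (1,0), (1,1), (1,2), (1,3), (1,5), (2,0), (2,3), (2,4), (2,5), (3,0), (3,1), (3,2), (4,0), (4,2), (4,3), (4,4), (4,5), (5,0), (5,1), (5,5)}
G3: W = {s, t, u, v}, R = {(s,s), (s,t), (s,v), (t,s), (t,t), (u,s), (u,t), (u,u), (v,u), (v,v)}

This is the axiom for a generalized confluence (Geach) condition; its first-order frame correspondent is ∀x ∀y (xRy → ∃w (yR²w ∧ xRw)).
G1: fails — w0Rw3 but no w with w3R²w and w0Rw.
G2: ✓.
G3: ✓.

G2, G3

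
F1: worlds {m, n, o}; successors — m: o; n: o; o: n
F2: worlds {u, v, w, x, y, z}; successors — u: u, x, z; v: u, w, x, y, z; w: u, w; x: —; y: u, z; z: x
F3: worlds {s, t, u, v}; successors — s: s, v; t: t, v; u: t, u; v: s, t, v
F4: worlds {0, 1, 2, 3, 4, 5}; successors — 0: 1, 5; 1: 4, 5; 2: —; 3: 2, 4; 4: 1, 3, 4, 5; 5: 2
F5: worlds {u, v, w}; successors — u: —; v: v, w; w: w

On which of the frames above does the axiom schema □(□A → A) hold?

F3, F5

Frame correspondent (Sahlqvist): ∀x ∀y (Rxy → Ryy) — i.e. shift-reflexivity.
F1: fails — Rno but not Roo.
F2: fails — Ruz but not Rzz.
F3: ✓.
F4: fails — R32 but not R22.
F5: ✓.
Valid on: F3, F5.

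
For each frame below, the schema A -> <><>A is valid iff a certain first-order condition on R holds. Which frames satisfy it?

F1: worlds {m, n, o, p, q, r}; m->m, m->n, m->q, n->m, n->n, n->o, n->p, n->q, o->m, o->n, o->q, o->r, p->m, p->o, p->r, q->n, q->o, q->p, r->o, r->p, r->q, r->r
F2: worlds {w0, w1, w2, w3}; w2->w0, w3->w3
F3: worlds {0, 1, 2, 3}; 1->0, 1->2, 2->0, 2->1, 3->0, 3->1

The schema corresponds to a generalized confluence (Geach) condition: forall x exists w (x = w & x R^2 w).
F1: holds.
F2: fails — at w0 but no w with w0=w and w0R²w.
F3: fails — at 0 but no w with 0=w and 0R²w.
Valid on: F1.

F1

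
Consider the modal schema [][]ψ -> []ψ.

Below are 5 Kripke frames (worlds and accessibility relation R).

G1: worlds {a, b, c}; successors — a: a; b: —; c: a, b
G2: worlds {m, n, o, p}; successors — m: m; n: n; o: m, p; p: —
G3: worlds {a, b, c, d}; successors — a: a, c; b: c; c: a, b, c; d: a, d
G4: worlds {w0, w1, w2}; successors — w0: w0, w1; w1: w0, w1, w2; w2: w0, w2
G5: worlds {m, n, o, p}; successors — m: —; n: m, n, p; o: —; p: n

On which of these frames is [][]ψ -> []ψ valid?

G3, G4, G5

This is the axiom for density; its first-order frame correspondent is forall x forall y (Rxy -> exists z (Rxz & Rzy)).
G1: fails — Rcb but no z with Rcz and Rzb.
G2: fails — Rop but no z with Roz and Rzp.
G3: holds.
G4: holds.
G5: holds.
Valid on: G3, G4, G5.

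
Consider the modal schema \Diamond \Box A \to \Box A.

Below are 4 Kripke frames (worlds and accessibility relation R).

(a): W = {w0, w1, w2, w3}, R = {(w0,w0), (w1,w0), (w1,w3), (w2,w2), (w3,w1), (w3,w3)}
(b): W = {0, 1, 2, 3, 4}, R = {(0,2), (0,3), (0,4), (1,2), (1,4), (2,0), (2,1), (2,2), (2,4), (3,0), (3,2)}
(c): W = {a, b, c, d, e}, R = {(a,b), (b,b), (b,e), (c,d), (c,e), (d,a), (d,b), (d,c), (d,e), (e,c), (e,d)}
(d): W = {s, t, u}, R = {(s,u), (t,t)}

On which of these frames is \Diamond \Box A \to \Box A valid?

none

The schema corresponds to the Euclidean property: \forall x \forall y \forall z (Rxy \wedge Rxz \to Ryz).
(a): fails — Rw1w0 and Rw1w3 but not Rw0w3.
(b): fails — R02 and R03 but not R23.
(c): fails — Rbe and Rbb but not Reb.
(d): fails — Rsu and Rsu but not Ruu.
Valid on no frame.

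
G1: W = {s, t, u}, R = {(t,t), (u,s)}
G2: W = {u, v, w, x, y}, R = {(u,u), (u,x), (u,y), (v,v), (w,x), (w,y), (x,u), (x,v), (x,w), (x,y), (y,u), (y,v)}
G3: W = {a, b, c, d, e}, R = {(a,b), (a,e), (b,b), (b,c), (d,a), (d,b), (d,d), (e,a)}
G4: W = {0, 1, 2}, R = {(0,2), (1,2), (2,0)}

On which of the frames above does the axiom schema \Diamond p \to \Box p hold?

The schema corresponds to partial functionality: \forall x \forall y \forall z (Rxy \wedge Rxz \to y = z).
G1: holds.
G2: fails — u sees both u and x.
G3: fails — a sees both b and e.
G4: holds.
Valid on: G1, G4.

G1, G4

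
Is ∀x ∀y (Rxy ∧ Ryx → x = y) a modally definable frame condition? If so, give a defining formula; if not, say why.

No — not modally definable

Any modally definable frame class is closed under surjective bounded morphisms.
The 8-cycle (worlds a,b,c,d,e,f,g,h with a→b→c→d→e→f→g→h→a) is antisymmetric. Sending even-indexed worlds to s and odd-indexed worlds to t is a surjective bounded morphism onto the two-world frame with s↔t, which is not antisymmetric.
Hence antisymmetry is not modally definable.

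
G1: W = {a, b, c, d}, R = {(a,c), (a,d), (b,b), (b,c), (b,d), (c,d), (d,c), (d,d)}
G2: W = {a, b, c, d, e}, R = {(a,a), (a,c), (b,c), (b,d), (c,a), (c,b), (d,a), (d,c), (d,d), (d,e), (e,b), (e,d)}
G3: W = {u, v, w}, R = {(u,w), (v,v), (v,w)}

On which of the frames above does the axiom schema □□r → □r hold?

The schema corresponds to density: ∀x ∀y (Rxy → ∃z (Rxz ∧ Rzy)).
G1: condition met.
G2: fails — Reb but no z with Rez and Rzb.
G3: fails — Ruw but no z with Ruz and Rzw.

G1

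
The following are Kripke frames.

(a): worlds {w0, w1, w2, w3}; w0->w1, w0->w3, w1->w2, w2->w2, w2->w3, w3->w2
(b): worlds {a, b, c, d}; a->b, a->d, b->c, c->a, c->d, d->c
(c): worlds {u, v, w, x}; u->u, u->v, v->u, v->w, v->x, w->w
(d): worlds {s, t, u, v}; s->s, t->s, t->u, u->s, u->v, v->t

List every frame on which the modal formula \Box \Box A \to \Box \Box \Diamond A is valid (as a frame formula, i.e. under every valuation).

The schema corresponds to a generalized confluence (Geach) condition: \forall x \forall z (x R^2 z \to \exists w (x R^2 w \wedge zRw)).
(a): holds.
(b): fails — aR²c but no w with aR²w and cRw.
(c): fails — uR²x but no t with uR²t and xRt.
(d): fails — tR²v but no w with tR²w and vRw.
Valid on: (a).

(a)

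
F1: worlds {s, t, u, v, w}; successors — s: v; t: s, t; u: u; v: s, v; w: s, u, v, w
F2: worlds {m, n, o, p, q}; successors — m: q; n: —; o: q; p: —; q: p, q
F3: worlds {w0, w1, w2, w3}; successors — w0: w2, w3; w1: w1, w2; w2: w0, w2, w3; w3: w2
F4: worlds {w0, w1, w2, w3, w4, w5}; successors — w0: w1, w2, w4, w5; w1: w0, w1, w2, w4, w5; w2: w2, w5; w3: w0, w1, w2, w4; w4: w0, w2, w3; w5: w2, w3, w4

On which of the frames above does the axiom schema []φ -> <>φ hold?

F1, F3, F4

The schema corresponds to seriality: forall x exists y Rxy.
F1: condition met.
F2: fails — world n has no successor.
F3: condition met.
F4: condition met.
Valid on: F1, F3, F4.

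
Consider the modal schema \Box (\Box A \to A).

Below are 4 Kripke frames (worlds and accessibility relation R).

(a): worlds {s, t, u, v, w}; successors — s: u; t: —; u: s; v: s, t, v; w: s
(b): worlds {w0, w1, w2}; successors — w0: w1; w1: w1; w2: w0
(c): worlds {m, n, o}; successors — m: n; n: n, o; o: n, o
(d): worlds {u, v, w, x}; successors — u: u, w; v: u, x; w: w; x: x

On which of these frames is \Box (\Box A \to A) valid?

This is the axiom for shift-reflexivity; its first-order frame correspondent is \forall x \forall y (Rxy \to Ryy).
(a): fails — Rus but not Rss.
(b): fails — Rw2w0 but not Rw0w0.
(c): condition met.
(d): condition met.
Valid on: (c), (d).

(c), (d)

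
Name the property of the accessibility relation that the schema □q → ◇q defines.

seriality

Suppose □q→◇q is valid. At any x set V(q)=W. Then □q at x, so ◇q at x, so x has a successor.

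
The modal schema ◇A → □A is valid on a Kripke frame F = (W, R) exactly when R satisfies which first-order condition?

Suppose ◇A→□A is valid. Take Rxy, Rxz and set V(A)={y}. Then ◇A at x, so □A at x, so A at z, i.e. z=y.

partial functionality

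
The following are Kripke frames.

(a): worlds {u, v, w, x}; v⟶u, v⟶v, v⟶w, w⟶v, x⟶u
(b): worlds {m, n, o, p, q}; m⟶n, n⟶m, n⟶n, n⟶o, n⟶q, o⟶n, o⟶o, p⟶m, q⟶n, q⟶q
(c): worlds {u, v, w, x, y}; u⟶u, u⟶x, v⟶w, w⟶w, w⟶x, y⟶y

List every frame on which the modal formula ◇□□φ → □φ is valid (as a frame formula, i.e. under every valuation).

(b)

This is the axiom for a generalized confluence (Geach) condition; its first-order frame correspondent is ∀x ∀y ∀z ((xRy ∧ xRz) → ∃w (yR²w ∧ z = w)).
(a): fails — vRu, vRu but no t with uR²t and u=t.
(b): condition met.
(c): fails — uRx, uRu but no t with xR²t and u=t.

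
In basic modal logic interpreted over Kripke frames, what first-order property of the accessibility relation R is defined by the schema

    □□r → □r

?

This is the C4 axiom.
Its frame correspondent is density — ∀x ∀y (Rxy → ∃z (Rxz ∧ Rzy)).

Density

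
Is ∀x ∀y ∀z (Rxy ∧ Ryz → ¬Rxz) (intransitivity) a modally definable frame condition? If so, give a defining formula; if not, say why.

Not modally definable

Modal frame validity is preserved under surjective bounded morphisms.
The 3-cycle (worlds w0,w1,w2 with w0→w1→w2→w0) is intransitive. Mapping every world to a single reflexive point • is a surjective bounded morphism; the reflexive point is not intransitive (R••∧R•• but R••).
So the class is not modally definable.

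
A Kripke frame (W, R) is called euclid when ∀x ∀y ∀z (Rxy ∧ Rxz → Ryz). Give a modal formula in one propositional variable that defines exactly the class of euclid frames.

This is the Euclidean property; the standard corresponding axiom is 5: ◇s → □◇s.
Suppose ◇s→□◇s is valid. Take Rxy, Rxz and set V(s)={y}. Then ◇s at x, so □◇s at x, so ◇s at z, so some w with Rzw has s; w=y, i.e. Rzy. By symmetry of the argument, Ryz.

◇s → □◇s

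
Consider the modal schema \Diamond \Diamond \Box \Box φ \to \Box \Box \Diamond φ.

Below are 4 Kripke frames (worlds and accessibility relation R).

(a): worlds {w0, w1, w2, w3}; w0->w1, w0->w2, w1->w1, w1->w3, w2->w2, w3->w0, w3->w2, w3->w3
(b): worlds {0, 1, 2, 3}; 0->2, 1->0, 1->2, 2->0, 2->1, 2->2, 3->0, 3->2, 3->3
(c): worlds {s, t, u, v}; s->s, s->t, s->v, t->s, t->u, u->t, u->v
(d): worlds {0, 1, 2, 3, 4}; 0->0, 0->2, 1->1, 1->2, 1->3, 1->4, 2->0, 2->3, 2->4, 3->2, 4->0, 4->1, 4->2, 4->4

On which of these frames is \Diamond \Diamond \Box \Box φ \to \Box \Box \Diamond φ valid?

Frame correspondent (Sahlqvist): \forall x \forall y \forall z ((x R^2 y \wedge x R^2 z) \to \exists w (y R^2 w \wedge zRw)) — i.e. a generalized confluence (Geach) condition.
(a): fails — w0R²w2, w0R²w1 but no w with w2R²w and w1Rw.
(b): condition met.
(c): fails — sR²s, sR²v but no w with sR²w and vRw.
(d): fails — 0R²3, 0R²3 but no w with 3R²w and 3Rw.
Valid on: (b).

(b)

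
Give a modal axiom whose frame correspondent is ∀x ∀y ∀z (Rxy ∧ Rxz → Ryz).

A defining formula is ◇ψ → □◇ψ (the 5 axiom).
Suppose ◇ψ→□◇ψ is valid. Take Rxy, Rxz and set V(ψ)={y}. Then ◇ψ at x, so □◇ψ at x, so ◇ψ at z, so some w with Rzw has ψ; w=y, i.e. Rzy. By symmetry of the argument, Ryz.

◇ψ → □◇ψ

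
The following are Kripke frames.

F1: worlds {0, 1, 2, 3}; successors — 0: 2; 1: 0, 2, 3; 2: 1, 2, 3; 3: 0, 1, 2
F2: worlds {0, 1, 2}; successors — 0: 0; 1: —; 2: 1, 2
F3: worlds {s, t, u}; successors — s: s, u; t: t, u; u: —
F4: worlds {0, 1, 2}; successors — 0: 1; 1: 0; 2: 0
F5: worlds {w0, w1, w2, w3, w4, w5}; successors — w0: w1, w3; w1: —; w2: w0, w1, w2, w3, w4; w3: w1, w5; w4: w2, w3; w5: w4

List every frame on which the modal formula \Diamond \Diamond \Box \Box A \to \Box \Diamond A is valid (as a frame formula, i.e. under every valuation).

The schema corresponds to a generalized confluence (Geach) condition: \forall x \forall y \forall z ((x R^2 y \wedge xRz) \to \exists w (y R^2 w \wedge zRw)).
F1: ✓.
F2: fails — 2R²1, 2R1 but no w with 1R²w and 1Rw.
F3: fails — sR²s, sRu but no w with sR²w and uRw.
F4: ✓.
F5: fails — w0R²w1, w0Rw1 but no w with w1R²w and w1Rw.
Valid on: F1, F4.

F1, F4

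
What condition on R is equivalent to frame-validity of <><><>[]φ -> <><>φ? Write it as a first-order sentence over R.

This is a Sahlqvist (Geach-type) schema ◇^3□^1φ → □^0◇^2φ.
First-order correspondent: forall x forall y (x R^3 y -> exists w (yRw & x R^2 w)).

forall x forall y (x R^3 y -> exists w (yRw & x R^2 w))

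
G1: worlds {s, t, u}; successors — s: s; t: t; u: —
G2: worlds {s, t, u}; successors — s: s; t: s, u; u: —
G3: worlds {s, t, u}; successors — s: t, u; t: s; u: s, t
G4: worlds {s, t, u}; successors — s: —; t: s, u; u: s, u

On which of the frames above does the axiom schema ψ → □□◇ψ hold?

This is the axiom for a generalized confluence (Geach) condition; its first-order frame correspondent is ∀x ∀z (xR²z → ∃w (x = w ∧ zRw)).
G1: ✓.
G2: fails — tR²s but no w with t=w and sRw.
G3: fails — sR²s but no w with s=w and sRw.
G4: fails — tR²s but no w with t=w and sRw.
Valid on: G1.

G1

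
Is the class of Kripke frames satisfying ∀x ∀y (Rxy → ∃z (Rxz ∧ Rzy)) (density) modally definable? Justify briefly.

Yes: it is density, defined by the C4 schema □□q → □q.

Definable; □□q → □q defines it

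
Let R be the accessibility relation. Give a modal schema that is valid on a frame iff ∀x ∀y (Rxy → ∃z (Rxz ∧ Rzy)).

□□r → □r

The condition is density. The C4 schema □□r → □r defines it.
Suppose □□r→□r is valid. Take Rxy and set V(r)={w : xR²w}. Then □□r at x, so □r at x, so r at y, i.e. ∃z(Rxz∧Rzy).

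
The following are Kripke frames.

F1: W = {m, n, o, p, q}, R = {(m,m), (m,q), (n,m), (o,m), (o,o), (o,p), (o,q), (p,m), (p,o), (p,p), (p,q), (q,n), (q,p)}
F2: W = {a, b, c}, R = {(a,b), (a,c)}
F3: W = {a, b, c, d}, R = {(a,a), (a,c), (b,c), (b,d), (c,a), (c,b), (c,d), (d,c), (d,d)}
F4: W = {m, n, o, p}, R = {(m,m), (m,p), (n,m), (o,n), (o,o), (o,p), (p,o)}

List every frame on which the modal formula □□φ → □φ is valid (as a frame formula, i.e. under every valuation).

F4

This is the axiom for density; its first-order frame correspondent is ∀x ∀y (Rxy → ∃z (Rxz ∧ Rzy)).
F1: fails — Rqn but no z with Rqz and Rzn.
F2: fails — Rac but no z with Raz and Rzc.
F3: fails — Rcb but no z with Rcz and Rzb.
F4: ✓.
Valid on: F4.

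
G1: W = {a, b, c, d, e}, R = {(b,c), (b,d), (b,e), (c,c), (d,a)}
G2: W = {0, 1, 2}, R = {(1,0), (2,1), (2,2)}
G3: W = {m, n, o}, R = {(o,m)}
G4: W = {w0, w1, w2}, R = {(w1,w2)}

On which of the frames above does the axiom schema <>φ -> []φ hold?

The schema corresponds to partial functionality: forall x forall y forall z (Rxy & Rxz -> y = z).
G1: fails — b sees both c and d.
G2: fails — 2 sees both 1 and 2.
G3: satisfies the condition.
G4: satisfies the condition.

G3, G4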